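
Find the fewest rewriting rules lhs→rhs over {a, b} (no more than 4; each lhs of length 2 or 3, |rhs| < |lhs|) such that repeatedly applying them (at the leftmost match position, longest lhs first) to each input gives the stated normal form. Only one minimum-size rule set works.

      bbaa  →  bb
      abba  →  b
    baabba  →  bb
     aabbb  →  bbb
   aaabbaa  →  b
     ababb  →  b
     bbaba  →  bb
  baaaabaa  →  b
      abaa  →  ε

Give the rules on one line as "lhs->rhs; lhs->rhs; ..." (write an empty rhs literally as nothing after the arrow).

  | bbaa => bba => bb
  | abba => ba => b
  | baabba => babba => bba => bb
  | aabbb => bbb

aa->; ab->; ba->b; bab->b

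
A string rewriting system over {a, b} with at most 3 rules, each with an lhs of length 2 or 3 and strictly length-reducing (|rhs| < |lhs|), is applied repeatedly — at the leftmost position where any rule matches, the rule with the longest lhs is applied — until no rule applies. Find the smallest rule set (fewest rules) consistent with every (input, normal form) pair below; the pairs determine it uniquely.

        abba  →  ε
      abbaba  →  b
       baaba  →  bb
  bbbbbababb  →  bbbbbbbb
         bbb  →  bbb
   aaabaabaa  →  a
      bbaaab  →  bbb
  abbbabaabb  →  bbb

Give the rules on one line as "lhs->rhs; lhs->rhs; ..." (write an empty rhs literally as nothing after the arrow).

  | abba => aba => aa => ε
  | abbaba => ababa => aaba => ba => b
  | baaba => baba => bba => bb
  | bbbbbababb => bbbbbbabb => bbbbbbbb

aa->; ab->a; ba->b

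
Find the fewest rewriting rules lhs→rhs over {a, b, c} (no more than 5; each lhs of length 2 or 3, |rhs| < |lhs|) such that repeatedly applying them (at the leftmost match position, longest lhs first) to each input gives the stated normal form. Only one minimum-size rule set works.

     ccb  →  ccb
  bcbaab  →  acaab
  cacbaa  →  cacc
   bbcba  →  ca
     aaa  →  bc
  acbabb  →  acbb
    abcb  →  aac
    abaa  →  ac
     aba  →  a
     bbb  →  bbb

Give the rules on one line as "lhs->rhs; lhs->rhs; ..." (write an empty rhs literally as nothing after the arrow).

aaa->bc; ba->; baa->c; bcb->ac

  | ccb
  | bcbaab => acaab
  | cacbaa => cacc
  | bbcba => baca => ca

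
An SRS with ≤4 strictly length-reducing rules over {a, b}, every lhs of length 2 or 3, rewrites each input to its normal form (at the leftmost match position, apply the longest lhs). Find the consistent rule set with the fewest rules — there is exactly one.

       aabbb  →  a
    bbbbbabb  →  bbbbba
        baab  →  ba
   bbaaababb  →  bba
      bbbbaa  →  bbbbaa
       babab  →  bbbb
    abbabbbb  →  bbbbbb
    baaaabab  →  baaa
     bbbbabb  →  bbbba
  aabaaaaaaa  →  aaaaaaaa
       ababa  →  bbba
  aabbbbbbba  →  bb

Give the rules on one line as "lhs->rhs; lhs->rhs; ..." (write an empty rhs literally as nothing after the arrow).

  | aabbb => abb => ab => a
  | bbbbbabb => bbbbbab => bbbbba
  | baab => ba
  | bbaaababb => bbaaabb => bbaab => bba

aab->a; ab->a; aba->bb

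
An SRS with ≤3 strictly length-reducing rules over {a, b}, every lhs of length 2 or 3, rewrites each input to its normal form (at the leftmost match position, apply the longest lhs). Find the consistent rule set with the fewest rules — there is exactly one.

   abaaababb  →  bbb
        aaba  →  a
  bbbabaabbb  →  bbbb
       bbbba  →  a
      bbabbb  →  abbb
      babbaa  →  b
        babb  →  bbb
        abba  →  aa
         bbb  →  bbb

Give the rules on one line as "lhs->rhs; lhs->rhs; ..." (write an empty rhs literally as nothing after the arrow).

  | abaaababb => abaababb => abababb => abbabb => aabb => bbb
  | aaba => bba => a
  | bbbabaabbb => babaabbb => bbaabbb => aabbb => bbbb
  | bbbba => bba => a

aab->bb; ba->b; bba->a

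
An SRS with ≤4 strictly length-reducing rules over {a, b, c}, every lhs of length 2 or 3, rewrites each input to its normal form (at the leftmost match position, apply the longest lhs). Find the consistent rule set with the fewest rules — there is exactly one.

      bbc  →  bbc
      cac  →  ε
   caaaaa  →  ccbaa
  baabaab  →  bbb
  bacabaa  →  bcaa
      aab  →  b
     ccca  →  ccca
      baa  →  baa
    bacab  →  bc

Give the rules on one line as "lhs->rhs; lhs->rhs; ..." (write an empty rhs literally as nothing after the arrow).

aaa->cb; ab->b; acb->c; cac->

  | bbc
  | cac => ε
  | caaaaa => ccbaa
  | baabaab => babaab => bbaab => bbab => bbb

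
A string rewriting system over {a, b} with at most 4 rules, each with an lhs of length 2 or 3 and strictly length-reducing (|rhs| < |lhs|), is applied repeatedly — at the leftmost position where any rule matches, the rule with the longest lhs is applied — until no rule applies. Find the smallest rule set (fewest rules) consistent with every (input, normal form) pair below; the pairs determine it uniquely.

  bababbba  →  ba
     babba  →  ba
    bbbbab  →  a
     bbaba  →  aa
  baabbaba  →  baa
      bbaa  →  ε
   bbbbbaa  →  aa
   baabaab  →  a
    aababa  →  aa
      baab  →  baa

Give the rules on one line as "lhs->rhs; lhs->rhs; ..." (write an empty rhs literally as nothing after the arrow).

aaa->; ab->a; aba->a; bb->a

  | bababbba => babbba => babba => baba => ba
  | babba => baba => ba
  | bbbbab => abbab => abab => ab => a
  | bbaba => aaba => aa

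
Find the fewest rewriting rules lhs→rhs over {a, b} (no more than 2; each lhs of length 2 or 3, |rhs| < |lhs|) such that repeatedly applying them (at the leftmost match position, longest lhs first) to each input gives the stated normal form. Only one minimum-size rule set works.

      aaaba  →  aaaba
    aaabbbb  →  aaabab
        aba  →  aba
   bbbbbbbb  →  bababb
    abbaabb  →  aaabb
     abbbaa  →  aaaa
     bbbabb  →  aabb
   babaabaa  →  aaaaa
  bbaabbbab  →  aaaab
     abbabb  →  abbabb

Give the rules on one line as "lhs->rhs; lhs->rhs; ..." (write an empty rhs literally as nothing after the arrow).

baa->aa; bbb->ba

  | aaaba
  | aaabbbb => aaabab
  | aba
  | bbbbbbbb => babbbbb => bababb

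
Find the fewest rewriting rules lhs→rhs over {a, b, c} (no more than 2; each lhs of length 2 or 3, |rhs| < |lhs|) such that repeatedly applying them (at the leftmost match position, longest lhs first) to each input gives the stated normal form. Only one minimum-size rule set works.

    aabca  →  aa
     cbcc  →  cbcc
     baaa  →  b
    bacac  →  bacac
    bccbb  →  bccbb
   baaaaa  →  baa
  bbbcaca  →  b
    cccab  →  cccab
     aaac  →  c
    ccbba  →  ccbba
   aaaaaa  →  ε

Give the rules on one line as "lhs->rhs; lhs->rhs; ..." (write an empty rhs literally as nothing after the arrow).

aaa->; bca->

  | aabca => aa
  | cbcc
  | baaa => b
  | bacac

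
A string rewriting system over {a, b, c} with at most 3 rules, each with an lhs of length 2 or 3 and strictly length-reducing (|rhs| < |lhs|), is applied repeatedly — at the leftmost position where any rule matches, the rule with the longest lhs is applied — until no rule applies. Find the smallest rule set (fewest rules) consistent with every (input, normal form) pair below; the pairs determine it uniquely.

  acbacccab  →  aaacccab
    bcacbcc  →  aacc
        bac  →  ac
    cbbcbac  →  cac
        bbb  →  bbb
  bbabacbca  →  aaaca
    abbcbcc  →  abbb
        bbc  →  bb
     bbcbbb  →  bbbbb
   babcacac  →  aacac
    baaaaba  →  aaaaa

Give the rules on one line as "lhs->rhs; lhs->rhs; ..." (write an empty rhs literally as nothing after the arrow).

acb->aa; ba->a; bc->b

  | acbacccab => aaacccab
  | bcacbcc => bacbcc => acbcc => aacc
  | bac => ac
  | cbbcbac => cbbbac => cbbac => cbac => cac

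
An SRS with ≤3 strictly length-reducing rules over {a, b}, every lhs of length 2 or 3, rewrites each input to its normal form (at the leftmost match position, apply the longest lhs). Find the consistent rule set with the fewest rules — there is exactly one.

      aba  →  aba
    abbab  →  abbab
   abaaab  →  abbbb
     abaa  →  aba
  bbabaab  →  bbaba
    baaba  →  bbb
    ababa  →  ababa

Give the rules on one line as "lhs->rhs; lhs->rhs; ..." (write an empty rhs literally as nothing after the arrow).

  | aba
  | abbab
  | abaaab => abbbb
  | abaa => aba

aa->a; aaa->bb; aab->aa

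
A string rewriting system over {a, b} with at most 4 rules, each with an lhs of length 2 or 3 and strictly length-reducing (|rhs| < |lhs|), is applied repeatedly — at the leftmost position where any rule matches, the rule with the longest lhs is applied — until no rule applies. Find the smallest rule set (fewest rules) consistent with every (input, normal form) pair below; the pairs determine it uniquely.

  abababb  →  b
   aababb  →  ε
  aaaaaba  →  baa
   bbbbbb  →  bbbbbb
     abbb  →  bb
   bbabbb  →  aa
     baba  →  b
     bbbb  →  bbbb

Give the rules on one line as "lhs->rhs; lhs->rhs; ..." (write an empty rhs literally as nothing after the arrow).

aaa->b; ab->; bab->aa

  | abababb => ababb => abb => b
  | aababb => aabb => ab => ε
  | aaaaaba => baaba => baa
  | bbbbbb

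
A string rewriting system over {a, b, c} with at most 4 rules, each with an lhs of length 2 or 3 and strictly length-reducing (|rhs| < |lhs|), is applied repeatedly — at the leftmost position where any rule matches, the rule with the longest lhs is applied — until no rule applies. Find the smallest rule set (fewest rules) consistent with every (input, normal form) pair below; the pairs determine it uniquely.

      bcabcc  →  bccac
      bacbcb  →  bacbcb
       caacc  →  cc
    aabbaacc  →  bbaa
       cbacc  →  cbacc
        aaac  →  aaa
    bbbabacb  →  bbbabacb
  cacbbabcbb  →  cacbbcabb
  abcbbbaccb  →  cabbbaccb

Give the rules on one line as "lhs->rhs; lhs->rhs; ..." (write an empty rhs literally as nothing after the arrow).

aab->b; aac->aa; abc->ca; caa->

  | bcabcc => bccac
  | bacbcb
  | caacc => cc
  | aabbaacc => bbaacc => bbaac => bbaa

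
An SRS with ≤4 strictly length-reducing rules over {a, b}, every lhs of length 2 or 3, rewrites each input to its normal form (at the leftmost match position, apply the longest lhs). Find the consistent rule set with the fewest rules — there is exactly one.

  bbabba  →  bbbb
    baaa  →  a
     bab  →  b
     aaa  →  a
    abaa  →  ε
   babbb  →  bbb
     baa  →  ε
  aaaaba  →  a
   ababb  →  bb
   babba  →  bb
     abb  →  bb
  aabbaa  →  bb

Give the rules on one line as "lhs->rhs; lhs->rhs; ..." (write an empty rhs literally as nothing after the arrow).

aa->; ab->b; ba->a; bba->bb

  | bbabba => bbbba => bbbb
  | baaa => aaa => a
  | bab => ab => b
  | aaa => a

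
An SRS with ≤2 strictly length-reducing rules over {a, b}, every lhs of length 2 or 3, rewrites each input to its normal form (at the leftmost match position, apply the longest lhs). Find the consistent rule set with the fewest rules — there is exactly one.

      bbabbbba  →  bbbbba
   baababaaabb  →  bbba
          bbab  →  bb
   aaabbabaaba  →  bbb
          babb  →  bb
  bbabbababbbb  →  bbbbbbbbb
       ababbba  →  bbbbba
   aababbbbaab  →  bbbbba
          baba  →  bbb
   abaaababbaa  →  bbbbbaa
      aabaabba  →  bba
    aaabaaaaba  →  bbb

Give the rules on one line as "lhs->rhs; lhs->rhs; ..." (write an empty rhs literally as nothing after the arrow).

  | bbabbbba => bbbbba
  | baababaaabb => babbbaaabb => bbbaaabb => bbbaab => bbba
  | bbab => bb
  | aaabbabaaba => aababaaba => abbbaaba => bbaaba => bbabb => bbb

ab->; aba->bb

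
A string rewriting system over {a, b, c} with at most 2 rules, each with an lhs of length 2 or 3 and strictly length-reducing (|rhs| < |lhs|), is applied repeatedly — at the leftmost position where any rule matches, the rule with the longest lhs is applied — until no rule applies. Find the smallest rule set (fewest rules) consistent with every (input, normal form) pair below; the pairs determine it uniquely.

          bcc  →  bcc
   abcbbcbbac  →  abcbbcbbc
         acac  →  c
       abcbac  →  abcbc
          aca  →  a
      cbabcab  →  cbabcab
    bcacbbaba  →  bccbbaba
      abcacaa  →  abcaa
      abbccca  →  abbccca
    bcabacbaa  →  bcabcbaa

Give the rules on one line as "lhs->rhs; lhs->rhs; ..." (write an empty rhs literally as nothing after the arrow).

  | bcc
  | abcbbcbbac => abcbbcbbc
  | acac => ac => c
  | abcbac => abcbc

ac->c; aca->a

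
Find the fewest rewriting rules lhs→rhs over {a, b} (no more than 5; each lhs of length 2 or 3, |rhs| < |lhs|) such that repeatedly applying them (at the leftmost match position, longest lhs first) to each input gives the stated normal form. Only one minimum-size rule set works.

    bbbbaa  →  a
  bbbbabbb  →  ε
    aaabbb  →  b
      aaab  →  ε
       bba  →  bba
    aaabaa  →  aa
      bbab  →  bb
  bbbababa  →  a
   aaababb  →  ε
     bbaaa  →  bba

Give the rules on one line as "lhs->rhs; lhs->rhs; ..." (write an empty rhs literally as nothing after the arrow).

  | bbbbaa => aabaa => aaa => a
  | bbbbabbb => aababbb => aabbb => ab => ε
  | aaabbb => abbb => b
  | aaab => ab => ε

aaa->a; ab->; abb->; bbb->aa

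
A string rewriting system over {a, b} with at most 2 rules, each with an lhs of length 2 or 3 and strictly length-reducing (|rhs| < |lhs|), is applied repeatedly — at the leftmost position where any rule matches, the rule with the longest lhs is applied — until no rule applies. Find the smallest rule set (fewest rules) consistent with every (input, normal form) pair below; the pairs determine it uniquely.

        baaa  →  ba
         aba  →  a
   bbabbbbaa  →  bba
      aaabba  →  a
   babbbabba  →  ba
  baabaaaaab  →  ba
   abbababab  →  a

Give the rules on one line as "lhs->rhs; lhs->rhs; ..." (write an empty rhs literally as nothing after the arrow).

aa->a; ab->a

  | baaa => baa => ba
  | aba => aa => a
  | bbabbbbaa => bbabbbaa => bbabbaa => bbabaa => bbaaa => bbaa => bba
  | aaabba => aabba => abba => aba => aa => a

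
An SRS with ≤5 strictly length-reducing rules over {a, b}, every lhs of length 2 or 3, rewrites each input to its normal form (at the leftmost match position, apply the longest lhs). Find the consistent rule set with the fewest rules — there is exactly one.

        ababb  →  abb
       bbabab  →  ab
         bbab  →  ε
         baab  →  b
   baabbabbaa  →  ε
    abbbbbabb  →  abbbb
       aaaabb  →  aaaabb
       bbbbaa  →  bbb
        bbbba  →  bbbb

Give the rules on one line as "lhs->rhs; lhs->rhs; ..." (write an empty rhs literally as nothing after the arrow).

  | ababb => abb
  | bbabab => baaab => ab
  | bbab => baa => ε
  | baab => b

aba->a; ba->b; baa->; bab->aa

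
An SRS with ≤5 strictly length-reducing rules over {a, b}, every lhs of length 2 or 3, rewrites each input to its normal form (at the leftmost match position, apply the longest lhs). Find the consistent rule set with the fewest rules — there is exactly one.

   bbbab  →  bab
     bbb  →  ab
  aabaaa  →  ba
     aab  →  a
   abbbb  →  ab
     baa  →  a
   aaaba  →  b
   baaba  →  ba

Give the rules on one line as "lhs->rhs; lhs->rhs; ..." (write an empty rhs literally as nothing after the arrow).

aa->b; aaa->b; aba->ba; bb->a

  | bbbab => abab => bab
  | bbb => ab
  | aabaaa => bbaaa => aaaa => ba
  | aab => bb => a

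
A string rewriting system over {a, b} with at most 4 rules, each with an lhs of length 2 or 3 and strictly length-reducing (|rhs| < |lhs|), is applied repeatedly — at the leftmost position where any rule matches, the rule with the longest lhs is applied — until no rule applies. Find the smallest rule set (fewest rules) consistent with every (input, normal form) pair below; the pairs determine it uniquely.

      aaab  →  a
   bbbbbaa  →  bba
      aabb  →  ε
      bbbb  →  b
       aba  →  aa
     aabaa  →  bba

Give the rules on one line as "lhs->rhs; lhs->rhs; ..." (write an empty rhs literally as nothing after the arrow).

  | aaab => abb => ab => a
  | bbbbbaa => bbaa => bba
  | aabb => bbb => ε
  | bbbb => b

aab->bb; ab->a; baa->ba; bbb->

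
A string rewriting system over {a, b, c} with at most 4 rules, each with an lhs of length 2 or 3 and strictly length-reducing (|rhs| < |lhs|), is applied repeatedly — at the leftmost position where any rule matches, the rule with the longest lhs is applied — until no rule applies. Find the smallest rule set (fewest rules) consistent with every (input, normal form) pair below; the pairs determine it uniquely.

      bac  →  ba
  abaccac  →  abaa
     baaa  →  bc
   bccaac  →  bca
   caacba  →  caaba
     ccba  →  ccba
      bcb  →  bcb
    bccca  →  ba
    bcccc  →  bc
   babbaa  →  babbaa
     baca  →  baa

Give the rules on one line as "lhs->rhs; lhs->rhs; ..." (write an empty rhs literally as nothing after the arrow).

  | bac => ba
  | abaccac => abacac => abaac => abaa
  | baaa => bc
  | bccaac => bcac => bca

aaa->c; ac->a; cca->c; ccc->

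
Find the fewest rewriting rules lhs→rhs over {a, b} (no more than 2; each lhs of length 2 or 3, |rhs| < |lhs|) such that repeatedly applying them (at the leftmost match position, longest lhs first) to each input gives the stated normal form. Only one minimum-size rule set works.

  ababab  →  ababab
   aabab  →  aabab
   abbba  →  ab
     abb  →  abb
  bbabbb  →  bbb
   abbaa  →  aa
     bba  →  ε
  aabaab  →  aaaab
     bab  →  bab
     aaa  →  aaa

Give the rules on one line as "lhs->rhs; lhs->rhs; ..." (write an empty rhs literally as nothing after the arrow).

baa->aa; bba->

  | ababab
  | aabab
  | abbba => ab
  | abb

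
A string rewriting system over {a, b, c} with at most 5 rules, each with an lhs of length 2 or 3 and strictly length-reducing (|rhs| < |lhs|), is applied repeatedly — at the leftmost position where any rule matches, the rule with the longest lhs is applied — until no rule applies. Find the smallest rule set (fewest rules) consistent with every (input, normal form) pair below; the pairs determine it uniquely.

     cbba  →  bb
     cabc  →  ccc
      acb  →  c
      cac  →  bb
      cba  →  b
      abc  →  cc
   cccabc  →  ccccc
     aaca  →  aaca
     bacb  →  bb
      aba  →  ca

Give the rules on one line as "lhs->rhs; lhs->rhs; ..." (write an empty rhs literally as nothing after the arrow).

  | cbba => bba => bb
  | cabc => ccc
  | acb => ab => c
  | cac => bb

ab->c; ba->b; cac->bb; cb->b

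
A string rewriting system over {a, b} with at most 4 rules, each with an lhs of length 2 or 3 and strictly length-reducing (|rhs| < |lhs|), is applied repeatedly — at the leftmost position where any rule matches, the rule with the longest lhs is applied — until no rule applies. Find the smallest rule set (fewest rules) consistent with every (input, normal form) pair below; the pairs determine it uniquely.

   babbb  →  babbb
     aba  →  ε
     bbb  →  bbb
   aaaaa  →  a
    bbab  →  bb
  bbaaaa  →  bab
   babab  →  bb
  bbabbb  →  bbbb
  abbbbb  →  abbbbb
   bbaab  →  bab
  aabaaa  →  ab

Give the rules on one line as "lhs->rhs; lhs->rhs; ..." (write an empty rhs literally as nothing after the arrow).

  | babbb
  | aba => ε
  | bbb
  | aaaaa => abaa => a

aaa->ab; aba->; bba->b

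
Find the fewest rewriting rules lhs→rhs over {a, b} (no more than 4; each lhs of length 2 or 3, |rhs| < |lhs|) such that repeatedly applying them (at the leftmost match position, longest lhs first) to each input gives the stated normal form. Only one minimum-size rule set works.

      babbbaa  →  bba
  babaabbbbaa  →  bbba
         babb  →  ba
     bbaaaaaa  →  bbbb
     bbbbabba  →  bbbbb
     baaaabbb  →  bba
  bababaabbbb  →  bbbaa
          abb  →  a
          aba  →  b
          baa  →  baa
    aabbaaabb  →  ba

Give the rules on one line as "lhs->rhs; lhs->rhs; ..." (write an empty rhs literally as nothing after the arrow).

aaa->b; ab->a; aba->b

  | babbbaa => babbaa => babaa => bba
  | babaabbbbaa => bbabbbbaa => bbabbbaa => bbabbaa => bbabaa => bbba
  | babb => bab => ba
  | bbaaaaaa => bbbaaa => bbbb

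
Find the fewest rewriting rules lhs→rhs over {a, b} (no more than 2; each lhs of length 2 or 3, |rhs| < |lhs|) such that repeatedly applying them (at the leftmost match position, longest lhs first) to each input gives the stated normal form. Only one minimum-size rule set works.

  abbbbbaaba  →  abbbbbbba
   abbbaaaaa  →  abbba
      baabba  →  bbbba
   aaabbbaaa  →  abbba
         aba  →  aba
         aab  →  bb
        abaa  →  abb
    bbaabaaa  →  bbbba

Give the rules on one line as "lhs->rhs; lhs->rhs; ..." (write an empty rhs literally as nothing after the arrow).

  | abbbbbaaba => abbbbbbba
  | abbbaaaaa => abbbaaa => abbba
  | baabba => bbbba
  | aaabbbaaa => abbbaaa => abbba

aa->b; aaa->a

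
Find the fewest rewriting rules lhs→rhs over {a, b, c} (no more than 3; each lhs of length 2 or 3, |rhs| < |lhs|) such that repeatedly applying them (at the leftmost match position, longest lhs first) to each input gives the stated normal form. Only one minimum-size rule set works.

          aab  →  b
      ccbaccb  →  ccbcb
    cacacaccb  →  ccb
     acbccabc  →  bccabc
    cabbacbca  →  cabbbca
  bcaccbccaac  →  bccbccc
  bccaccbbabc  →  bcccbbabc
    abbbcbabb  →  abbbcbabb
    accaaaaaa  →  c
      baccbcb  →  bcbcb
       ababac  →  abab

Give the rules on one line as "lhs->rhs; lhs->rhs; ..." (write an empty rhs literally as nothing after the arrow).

  | aab => b
  | ccbaccb => ccbcb
  | cacacaccb => cacaccb => caccb => ccb
  | acbccabc => bccabc

aa->; ac->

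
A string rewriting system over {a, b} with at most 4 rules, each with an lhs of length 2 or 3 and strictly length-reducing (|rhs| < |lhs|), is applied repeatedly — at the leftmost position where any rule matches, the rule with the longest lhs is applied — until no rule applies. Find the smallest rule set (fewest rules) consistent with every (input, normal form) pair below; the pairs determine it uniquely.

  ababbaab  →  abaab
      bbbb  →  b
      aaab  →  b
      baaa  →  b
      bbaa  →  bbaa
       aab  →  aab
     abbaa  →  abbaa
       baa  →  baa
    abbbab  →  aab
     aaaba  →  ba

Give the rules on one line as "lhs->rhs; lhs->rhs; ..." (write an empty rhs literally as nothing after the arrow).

  | ababbaab => abaab
  | bbbb => b
  | aaab => b
  | baaa => b

aaa->; bab->; bbb->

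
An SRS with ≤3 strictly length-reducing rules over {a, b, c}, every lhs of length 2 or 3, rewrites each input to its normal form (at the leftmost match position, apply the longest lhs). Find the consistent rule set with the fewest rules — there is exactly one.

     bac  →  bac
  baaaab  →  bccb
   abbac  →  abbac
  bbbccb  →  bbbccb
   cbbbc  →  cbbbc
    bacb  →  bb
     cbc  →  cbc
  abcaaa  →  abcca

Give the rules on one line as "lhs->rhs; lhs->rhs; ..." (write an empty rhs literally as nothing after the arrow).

  | bac
  | baaaab => bcaab => bccb
  | abbac
  | bbbccb

aa->c; acb->b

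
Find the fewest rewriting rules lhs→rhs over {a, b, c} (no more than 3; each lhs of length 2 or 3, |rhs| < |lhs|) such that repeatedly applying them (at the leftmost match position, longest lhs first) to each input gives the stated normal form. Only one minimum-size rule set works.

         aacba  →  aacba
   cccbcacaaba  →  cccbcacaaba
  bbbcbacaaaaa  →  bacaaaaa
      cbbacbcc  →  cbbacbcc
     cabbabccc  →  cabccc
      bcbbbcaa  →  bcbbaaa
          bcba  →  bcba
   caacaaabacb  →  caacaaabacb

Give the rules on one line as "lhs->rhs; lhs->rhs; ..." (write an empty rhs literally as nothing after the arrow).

  | aacba
  | cccbcacaaba
  | bbbcbacaaaaa => bbabacaaaaa => bacaaaaa
  | cbbacbcc

bab->; bbc->ba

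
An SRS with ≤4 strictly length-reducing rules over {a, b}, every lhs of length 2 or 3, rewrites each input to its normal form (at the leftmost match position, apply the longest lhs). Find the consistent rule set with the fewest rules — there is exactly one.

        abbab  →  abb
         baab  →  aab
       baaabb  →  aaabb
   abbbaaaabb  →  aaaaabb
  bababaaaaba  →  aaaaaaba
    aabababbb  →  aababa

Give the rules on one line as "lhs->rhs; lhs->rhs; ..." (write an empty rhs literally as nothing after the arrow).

baa->aa; bba->b; bbb->

  | abbab => abb
  | baab => aab
  | baaabb => aaabb
  | abbbaaaabb => aaaaabb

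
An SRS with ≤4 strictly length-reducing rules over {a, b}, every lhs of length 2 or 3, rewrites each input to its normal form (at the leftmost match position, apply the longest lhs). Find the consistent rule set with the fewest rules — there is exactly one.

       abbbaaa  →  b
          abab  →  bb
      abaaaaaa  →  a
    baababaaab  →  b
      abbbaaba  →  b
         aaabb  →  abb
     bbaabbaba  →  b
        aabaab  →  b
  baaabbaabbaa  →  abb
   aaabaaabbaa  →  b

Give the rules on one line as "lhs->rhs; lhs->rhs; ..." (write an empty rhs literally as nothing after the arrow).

aa->; aba->b; ba->a; baa->

  | abbbaaa => abba => aba => b
  | abab => bb
  | abaaaaaa => baaaaa => aaa => a
  | baababaaab => babaaab => abaaab => baab => b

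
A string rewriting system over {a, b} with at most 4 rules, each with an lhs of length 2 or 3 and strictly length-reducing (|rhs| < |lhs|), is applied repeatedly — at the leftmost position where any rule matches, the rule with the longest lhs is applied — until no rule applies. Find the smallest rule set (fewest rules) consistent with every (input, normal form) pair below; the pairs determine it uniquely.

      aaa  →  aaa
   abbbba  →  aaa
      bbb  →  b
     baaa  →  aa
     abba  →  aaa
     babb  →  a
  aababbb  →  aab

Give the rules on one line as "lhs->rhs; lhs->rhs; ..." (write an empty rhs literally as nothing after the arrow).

  | aaa
  | abbbba => abba => aaa
  | bbb => b
  | baaa => aa

ba->; bb->a; bbb->b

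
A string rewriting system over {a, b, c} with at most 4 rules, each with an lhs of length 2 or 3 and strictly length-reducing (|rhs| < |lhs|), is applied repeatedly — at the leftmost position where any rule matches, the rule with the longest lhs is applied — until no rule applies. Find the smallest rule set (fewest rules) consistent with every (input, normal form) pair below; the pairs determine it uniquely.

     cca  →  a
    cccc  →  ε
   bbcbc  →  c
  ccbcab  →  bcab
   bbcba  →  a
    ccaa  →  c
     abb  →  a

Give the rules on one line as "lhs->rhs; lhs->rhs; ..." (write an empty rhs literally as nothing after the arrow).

aa->c; bb->; cb->; cc->

  | cca => a
  | cccc => cc => ε
  | bbcbc => cbc => c
  | ccbcab => bcab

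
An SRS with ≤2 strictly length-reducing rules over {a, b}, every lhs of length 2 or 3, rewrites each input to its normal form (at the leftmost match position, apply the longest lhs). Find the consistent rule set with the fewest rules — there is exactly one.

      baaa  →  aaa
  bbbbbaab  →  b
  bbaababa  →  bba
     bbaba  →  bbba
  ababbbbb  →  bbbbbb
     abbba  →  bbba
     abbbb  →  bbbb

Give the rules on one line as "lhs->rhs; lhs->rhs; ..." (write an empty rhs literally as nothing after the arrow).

  | baaa => aaa
  | bbbbbaab => bbbbaab => bbbaab => bbaab => baab => aab => ab => b
  | bbaababa => baababa => aababa => ababa => baba => bba
  | bbaba => bbba

ab->b; baa->aa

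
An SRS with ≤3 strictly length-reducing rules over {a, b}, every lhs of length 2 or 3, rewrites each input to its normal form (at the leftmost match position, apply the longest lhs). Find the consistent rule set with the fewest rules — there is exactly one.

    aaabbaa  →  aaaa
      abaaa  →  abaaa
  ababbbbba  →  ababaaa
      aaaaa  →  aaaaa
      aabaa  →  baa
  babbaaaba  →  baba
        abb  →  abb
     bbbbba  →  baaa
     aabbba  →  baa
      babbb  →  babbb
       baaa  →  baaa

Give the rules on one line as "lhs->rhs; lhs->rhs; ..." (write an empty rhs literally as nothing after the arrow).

  | aaabbaa => abbaa => aaaa
  | abaaa
  | ababbbbba => ababbbaa => ababaaa
  | aaaaa

aab->b; bba->aa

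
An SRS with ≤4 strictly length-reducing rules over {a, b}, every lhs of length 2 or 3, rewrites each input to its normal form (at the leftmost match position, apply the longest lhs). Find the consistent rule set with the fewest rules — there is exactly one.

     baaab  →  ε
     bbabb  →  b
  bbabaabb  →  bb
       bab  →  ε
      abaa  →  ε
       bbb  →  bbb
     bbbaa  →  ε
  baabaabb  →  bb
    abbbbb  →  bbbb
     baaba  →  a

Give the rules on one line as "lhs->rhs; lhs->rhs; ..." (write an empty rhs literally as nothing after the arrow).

aa->; ab->; ba->a

  | baaab => aaab => ab => ε
  | bbabb => babb => abb => b
  | bbabaabb => babaabb => abaabb => aabb => bb
  | bab => ab => ε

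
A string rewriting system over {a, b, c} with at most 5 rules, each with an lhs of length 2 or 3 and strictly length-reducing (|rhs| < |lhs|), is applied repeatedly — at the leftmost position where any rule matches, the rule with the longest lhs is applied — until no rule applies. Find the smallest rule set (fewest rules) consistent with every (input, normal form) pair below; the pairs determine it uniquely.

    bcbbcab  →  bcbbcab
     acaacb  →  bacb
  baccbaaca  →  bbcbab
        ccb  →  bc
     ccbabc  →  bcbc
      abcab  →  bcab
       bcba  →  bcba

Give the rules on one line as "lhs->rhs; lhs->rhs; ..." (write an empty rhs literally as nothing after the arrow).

  | bcbbcab
  | acaacb => bacb
  | baccbaaca => bbcbaaca => bbcbab
  | ccb => bc

abc->bc; aca->b; acc->bc; ccb->bc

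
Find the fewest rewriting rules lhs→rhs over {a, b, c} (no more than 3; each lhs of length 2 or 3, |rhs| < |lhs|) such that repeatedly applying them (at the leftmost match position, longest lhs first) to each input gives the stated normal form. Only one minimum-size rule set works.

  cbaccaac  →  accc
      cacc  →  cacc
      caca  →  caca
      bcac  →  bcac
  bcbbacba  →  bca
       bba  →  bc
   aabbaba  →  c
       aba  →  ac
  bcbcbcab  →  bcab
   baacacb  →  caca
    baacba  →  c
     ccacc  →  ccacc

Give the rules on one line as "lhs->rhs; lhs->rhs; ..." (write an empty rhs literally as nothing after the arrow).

  | cbaccaac => accaac => accc
  | cacc
  | caca
  | bcac

aa->; ba->c; cb->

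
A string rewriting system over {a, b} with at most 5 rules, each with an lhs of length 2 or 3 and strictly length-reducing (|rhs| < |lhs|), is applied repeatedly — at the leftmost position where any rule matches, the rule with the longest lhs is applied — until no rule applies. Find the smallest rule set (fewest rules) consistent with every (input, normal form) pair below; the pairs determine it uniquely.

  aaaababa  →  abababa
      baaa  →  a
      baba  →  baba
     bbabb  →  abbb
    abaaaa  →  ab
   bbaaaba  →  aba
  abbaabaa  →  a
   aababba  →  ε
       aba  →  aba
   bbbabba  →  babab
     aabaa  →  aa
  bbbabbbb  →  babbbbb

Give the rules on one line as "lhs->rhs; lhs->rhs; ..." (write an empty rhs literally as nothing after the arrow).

  | aaaababa => abababa
  | baaa => a
  | baba
  | bbabb => abbb

aaa->ab; aab->; baa->; bba->ab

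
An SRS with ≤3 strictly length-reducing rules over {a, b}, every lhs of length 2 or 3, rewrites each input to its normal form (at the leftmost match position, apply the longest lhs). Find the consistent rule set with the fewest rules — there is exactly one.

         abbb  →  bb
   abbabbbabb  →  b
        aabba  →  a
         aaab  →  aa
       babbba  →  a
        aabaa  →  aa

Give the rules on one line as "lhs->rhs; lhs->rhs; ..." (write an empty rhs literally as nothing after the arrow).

  | abbb => bb
  | abbabbbabb => babbbabb => abbbabb => bbabb => babb => abb => b
  | aabba => aba => ba => a
  | aaab => aa

ab->; aba->ba; ba->a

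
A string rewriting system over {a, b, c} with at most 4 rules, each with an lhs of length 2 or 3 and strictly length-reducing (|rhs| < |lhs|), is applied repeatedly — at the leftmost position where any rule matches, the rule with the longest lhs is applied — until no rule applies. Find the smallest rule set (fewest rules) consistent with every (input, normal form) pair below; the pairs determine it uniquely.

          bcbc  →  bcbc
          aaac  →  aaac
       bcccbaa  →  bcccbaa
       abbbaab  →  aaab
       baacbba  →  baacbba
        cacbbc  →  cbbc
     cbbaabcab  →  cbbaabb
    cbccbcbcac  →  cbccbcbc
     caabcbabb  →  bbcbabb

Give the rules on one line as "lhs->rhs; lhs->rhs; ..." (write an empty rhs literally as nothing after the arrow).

bbb->; ca->; caa->b

  | bcbc
  | aaac
  | bcccbaa
  | abbbaab => aaab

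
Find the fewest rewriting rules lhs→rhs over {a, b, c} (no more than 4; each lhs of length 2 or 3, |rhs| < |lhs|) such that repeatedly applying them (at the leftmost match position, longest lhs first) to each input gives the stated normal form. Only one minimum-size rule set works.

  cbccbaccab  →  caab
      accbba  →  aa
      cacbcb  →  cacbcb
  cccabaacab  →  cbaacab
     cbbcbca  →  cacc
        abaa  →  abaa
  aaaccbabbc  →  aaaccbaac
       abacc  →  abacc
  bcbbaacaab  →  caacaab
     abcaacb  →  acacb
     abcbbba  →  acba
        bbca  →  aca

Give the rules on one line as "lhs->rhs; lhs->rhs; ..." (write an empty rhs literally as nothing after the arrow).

bb->a; bca->c; bcc->b; cca->

  | cbccbaccab => cbbaccab => caaccab => caab
  | accbba => accaa => aa
  | cacbcb
  | cccabaacab => cbaacab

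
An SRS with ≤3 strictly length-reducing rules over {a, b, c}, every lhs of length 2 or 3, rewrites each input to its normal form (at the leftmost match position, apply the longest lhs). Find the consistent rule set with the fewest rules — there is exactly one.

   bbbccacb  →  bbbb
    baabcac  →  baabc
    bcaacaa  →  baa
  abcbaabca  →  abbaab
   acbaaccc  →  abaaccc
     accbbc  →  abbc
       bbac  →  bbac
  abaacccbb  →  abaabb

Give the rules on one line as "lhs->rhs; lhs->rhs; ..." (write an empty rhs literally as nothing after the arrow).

ca->; cb->b

  | bbbccacb => bbbccb => bbbcb => bbbb
  | baabcac => baabc
  | bcaacaa => bacaa => baa
  | abcbaabca => abbaabca => abbaab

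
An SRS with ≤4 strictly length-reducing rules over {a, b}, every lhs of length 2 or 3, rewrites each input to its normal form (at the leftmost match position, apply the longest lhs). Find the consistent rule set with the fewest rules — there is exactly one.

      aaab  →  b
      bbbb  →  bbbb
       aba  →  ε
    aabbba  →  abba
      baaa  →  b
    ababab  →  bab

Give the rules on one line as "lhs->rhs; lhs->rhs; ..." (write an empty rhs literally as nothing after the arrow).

  | aaab => b
  | bbbb
  | aba => ε
  | aabbba => abba

aaa->; aab->a; aba->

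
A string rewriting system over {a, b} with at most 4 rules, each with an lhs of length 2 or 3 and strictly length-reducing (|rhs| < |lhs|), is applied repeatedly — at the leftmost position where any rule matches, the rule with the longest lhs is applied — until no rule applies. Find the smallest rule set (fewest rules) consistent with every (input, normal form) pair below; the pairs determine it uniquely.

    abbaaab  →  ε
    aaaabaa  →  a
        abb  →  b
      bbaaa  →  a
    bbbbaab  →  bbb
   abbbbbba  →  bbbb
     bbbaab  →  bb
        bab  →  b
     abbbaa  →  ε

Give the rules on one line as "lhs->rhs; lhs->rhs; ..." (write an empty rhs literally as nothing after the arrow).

  | abbaaab => baaab => aab => ab => ε
  | aaaabaa => aaabaa => aabaa => abaa => aa => a
  | abb => b
  | bbaaa => baa => a

aa->a; ab->; ba->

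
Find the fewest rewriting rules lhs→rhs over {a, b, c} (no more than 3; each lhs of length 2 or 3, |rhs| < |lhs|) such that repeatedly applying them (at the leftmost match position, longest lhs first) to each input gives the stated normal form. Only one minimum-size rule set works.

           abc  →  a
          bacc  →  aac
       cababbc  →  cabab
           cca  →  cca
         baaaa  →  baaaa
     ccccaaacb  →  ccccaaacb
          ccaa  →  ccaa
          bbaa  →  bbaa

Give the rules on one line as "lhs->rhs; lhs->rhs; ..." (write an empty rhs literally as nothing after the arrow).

  | abc => a
  | bacc => aac
  | cababbc => cabab
  | cca

bac->aa; bc->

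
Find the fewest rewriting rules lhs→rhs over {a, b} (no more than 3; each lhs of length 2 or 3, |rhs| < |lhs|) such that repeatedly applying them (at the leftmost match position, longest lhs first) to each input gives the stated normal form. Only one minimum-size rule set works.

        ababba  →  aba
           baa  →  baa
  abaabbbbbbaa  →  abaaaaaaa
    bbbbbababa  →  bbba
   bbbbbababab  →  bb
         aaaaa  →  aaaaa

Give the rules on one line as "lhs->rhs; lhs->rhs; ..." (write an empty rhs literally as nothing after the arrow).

abb->aa; bab->

  | ababba => aba
  | baa
  | abaabbbbbbaa => abaaabbbbaa => abaaaabbaa => abaaaaaaa
  | bbbbbababa => bbbbaba => bbba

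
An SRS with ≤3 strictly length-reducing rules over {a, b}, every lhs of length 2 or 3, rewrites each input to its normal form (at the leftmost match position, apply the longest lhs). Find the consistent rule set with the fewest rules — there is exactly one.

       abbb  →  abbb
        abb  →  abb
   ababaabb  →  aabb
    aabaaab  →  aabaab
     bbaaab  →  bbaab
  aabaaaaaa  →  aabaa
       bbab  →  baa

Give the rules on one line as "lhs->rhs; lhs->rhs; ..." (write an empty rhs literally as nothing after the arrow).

  | abbb
  | abb
  | ababaabb => aaaaabb => aaaabb => aaabb => aabb
  | aabaaab => aabaab

aaa->aa; bab->aa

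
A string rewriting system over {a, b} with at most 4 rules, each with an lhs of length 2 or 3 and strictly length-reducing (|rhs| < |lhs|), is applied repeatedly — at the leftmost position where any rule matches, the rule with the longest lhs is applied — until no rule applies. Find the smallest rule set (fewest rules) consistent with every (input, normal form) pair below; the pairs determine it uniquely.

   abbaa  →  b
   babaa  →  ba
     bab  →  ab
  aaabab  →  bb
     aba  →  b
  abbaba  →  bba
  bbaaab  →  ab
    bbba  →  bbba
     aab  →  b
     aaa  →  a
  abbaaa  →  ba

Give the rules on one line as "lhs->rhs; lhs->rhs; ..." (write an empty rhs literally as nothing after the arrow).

  | abbaa => aba => b
  | babaa => abaa => ba
  | bab => ab
  | aaabab => abab => bb

aa->; aba->b; baa->a; bab->ab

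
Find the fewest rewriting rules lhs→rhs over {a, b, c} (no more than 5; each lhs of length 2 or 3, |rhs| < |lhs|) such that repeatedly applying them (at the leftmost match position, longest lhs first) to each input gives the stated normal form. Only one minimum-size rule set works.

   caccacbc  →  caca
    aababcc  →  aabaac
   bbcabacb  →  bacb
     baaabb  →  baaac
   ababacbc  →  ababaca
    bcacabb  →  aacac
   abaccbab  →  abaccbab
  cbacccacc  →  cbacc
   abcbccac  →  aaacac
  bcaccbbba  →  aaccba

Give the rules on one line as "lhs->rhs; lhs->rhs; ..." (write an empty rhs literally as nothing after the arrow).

  | caccacbc => cacbc => caca
  | aababcc => aabaac
  | bbcabacb => ccabacb => bacb
  | baaabb => baaac

bb->c; bc->a; cca->; ccc->cc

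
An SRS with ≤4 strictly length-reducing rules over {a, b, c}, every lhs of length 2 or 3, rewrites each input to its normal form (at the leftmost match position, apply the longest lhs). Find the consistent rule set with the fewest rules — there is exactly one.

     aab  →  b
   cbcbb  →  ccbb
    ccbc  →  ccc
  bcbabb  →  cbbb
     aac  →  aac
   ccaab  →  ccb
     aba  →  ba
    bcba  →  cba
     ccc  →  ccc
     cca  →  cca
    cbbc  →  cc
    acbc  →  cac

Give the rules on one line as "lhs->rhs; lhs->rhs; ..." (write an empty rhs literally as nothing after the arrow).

ab->b; acb->ca; bc->c

  | aab => ab => b
  | cbcbb => ccbb
  | ccbc => ccc
  | bcbabb => cbabb => cbbb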